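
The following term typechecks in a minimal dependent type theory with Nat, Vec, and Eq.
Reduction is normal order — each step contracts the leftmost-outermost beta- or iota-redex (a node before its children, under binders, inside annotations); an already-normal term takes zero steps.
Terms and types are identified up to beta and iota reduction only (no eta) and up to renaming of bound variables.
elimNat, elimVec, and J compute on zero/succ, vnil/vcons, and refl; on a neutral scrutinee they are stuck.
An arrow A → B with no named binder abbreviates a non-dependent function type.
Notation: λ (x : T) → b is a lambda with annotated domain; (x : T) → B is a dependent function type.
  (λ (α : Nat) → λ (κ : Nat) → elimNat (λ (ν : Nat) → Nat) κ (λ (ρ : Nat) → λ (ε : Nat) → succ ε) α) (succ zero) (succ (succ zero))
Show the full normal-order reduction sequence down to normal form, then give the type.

normal-order reduction:
  (λ (α : Nat) → λ (κ : Nat) → elimNat (λ (ν : Nat) → Nat) κ (λ (ρ : Nat) → λ (ε : Nat) → succ ε) α) (succ zero) (succ (succ zero))
  ~> (λ (α : Nat) → elimNat (λ (κ : Nat) → Nat) α (λ (ν : Nat) → λ (ρ : Nat) → succ ρ) (succ zero)) (succ (succ zero))
  ~> elimNat (λ (α : Nat) → Nat) (succ (succ zero)) (λ (κ : Nat) → λ (ν : Nat) → succ ν) (succ zero)
  ~> (λ (α : Nat) → λ (κ : Nat) → succ κ) zero (elimNat (λ (ν : Nat) → Nat) (succ (succ zero)) (λ (ρ : Nat) → λ (ε : Nat) → succ ε) zero)
  ~> (λ (α : Nat) → succ α) (elimNat (λ (κ : Nat) → Nat) (succ (succ zero)) (λ (ν : Nat) → λ (ρ : Nat) → succ ρ) zero)
  ~> succ (elimNat (λ (α : Nat) → Nat) (succ (succ zero)) (λ (κ : Nat) → λ (ν : Nat) → succ ν) zero)
  ~> succ (succ (succ zero))
type:
  Nat


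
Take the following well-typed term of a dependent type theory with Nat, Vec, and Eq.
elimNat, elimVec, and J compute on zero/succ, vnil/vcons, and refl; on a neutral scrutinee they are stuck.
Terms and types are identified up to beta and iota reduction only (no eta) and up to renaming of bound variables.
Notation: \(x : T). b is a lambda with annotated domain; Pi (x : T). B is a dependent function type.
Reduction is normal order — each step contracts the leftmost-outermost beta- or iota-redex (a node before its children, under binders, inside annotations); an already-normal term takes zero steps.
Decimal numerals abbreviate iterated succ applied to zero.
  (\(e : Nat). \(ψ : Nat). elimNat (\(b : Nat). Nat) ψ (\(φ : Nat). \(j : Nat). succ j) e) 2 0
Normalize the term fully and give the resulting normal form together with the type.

resulting normal form:
  2
inferred type:
  Nat
observation: 9 normal-order steps normalize the term, beginning with a beta-redex.


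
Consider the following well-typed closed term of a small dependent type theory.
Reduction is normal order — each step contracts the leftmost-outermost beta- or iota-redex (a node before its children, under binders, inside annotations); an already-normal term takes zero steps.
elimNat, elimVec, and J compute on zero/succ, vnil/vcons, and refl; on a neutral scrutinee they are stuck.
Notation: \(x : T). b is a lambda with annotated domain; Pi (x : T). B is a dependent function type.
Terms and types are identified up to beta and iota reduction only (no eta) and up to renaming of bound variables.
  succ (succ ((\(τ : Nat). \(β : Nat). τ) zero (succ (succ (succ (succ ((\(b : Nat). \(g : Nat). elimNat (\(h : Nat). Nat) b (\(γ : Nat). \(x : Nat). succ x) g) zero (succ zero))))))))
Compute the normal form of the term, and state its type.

normal form:
  succ (succ zero)
inferred type:
  Nat
observation: contracting a beta-redex first, the term normalizes in 2 steps.


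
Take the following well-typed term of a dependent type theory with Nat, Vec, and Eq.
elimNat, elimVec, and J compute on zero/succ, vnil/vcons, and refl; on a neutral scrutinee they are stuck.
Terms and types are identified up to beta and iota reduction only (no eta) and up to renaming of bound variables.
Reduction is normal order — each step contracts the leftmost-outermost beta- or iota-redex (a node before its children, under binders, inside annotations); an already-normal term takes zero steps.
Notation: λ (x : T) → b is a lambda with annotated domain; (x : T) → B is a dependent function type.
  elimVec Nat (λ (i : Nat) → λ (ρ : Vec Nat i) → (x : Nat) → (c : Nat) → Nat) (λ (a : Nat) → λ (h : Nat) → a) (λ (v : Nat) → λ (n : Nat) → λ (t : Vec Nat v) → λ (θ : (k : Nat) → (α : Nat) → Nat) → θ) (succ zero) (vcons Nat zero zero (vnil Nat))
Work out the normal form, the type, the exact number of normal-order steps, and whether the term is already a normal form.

normal form:
  λ (i : Nat) → λ (ρ : Nat) → i
the term's type:
  (i : Nat) → (ρ : Nat) → Nat
reduction steps (normal order): 6
started in normal form: no
first redex: an elimVec iota-redex


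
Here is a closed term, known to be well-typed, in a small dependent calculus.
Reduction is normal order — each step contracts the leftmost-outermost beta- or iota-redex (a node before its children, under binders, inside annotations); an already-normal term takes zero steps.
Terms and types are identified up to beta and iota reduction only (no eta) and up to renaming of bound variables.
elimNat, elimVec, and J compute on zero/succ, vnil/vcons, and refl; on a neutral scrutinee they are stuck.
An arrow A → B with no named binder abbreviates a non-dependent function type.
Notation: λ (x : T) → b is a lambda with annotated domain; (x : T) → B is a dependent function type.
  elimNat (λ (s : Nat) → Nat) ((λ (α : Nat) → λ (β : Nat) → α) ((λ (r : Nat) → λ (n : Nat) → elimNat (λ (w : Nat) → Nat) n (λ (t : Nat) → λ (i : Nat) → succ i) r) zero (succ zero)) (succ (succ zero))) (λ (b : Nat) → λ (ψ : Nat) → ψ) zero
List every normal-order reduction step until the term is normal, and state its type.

normal-order reduction sequence:
  elimNat (λ (s : Nat) → Nat) ((λ (α : Nat) → λ (β : Nat) → α) ((λ (r : Nat) → λ (n : Nat) → elimNat (λ (w : Nat) → Nat) n (λ (t : Nat) → λ (i : Nat) → succ i) r) zero (succ zero)) (succ (succ zero))) (λ (b : Nat) → λ (ψ : Nat) → ψ) zero
  ~> (λ (s : Nat) → λ (α : Nat) → s) ((λ (β : Nat) → λ (r : Nat) → elimNat (λ (n : Nat) → Nat) r (λ (w : Nat) → λ (t : Nat) → succ t) β) zero (succ zero)) (succ (succ zero))
  ~> (λ (s : Nat) → (λ (α : Nat) → λ (β : Nat) → elimNat (λ (r : Nat) → Nat) β (λ (n : Nat) → λ (w : Nat) → succ w) α) zero (succ zero)) (succ (succ zero))
  ~> (λ (s : Nat) → λ (α : Nat) → elimNat (λ (β : Nat) → Nat) α (λ (r : Nat) → λ (n : Nat) → succ n) s) zero (succ zero)
  ~> (λ (s : Nat) → elimNat (λ (α : Nat) → Nat) s (λ (β : Nat) → λ (r : Nat) → succ r) zero) (succ zero)
  ~> elimNat (λ (s : Nat) → Nat) (succ zero) (λ (α : Nat) → λ (β : Nat) → succ β) zero
  ~> succ zero
the term's type:
  Nat


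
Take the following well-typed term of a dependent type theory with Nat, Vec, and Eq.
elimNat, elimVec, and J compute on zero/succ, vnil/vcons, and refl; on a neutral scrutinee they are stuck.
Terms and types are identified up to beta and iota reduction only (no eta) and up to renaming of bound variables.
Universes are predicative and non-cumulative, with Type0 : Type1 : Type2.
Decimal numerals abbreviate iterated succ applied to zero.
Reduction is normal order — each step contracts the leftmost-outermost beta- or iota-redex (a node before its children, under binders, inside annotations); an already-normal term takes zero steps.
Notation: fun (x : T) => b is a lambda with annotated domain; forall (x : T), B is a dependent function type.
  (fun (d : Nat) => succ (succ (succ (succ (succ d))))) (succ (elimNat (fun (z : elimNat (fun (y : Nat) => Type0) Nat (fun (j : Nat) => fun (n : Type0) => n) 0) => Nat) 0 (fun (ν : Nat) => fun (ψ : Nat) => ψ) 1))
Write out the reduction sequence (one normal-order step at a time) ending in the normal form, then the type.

reduction (normal order):
  (fun (d : Nat) => succ (succ (succ (succ (succ d))))) (succ (elimNat (fun (z : elimNat (fun (y : Nat) => Type0) Nat (fun (j : Nat) => fun (n : Type0) => n) 0) => Nat) 0 (fun (ν : Nat) => fun (ψ : Nat) => ψ) 1))
  ~> succ (succ (succ (succ (succ (succ (elimNat (fun (d : elimNat (fun (z : Nat) => Type0) Nat (fun (y : Nat) => fun (j : Type0) => j) 0) => Nat) 0 (fun (n : Nat) => fun (ν : Nat) => ν) 1))))))
  ~> succ (succ (succ (succ (succ (succ ((fun (d : Nat) => fun (z : Nat) => z) 0 (elimNat (fun (y : elimNat (fun (j : Nat) => Type0) Nat (fun (n : Nat) => fun (ν : Type0) => ν) 0) => Nat) 0 (fun (ψ : Nat) => fun (v : Nat) => v) 0)))))))
  ~> succ (succ (succ (succ (succ (succ ((fun (d : Nat) => d) (elimNat (fun (z : elimNat (fun (y : Nat) => Type0) Nat (fun (j : Nat) => fun (n : Type0) => n) 0) => Nat) 0 (fun (ν : Nat) => fun (ψ : Nat) => ψ) 0)))))))
  ~> succ (succ (succ (succ (succ (succ (elimNat (fun (d : elimNat (fun (z : Nat) => Type0) Nat (fun (y : Nat) => fun (j : Type0) => j) 0) => Nat) 0 (fun (n : Nat) => fun (ν : Nat) => ν) 0))))))
  ~> 6
type:
  Nat


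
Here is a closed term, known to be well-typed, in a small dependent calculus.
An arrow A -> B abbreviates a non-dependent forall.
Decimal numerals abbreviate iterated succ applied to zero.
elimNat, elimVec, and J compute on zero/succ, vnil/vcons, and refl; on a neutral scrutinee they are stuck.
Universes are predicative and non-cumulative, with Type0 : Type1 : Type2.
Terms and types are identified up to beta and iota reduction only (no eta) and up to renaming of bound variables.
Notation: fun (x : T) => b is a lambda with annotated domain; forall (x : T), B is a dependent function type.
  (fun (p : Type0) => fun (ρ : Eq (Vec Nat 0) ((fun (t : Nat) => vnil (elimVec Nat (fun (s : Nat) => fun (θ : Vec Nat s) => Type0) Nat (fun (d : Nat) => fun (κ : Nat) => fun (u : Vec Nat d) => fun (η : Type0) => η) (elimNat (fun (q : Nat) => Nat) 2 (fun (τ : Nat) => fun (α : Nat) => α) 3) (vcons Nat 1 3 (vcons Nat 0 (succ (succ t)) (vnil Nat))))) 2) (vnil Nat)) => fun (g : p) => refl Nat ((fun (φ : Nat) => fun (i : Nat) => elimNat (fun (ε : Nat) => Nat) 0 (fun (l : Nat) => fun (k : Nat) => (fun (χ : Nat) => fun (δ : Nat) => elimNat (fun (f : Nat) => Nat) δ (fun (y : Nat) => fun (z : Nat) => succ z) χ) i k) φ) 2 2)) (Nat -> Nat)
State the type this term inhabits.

the term's type:
  Eq (Vec Nat 0) (vnil Nat) (vnil Nat) -> (Nat -> Nat) -> Eq Nat 4 4


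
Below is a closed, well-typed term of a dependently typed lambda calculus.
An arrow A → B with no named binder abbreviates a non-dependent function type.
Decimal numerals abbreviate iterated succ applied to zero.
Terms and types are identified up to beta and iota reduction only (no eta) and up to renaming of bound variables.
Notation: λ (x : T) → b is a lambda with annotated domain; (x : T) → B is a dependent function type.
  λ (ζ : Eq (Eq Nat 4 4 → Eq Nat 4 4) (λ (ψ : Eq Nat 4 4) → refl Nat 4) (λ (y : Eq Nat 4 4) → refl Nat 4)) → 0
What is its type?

type:
  Eq (Eq Nat 4 4 → Eq Nat 4 4) (λ (ζ : Eq Nat 4 4) → refl Nat 4) (λ (ψ : Eq Nat 4 4) → refl Nat 4) → Nat


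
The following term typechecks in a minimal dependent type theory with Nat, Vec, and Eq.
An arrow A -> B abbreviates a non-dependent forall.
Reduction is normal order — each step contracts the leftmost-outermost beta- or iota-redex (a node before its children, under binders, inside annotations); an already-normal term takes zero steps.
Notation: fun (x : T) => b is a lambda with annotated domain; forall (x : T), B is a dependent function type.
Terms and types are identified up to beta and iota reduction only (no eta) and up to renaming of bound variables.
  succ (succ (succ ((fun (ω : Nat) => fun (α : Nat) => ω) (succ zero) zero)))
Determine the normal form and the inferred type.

resulting normal form:
  succ (succ (succ (succ zero)))
type:
  Nat
observation: the first redex contracted is a beta-redex; the normal form is reached in 2 normal-order steps.


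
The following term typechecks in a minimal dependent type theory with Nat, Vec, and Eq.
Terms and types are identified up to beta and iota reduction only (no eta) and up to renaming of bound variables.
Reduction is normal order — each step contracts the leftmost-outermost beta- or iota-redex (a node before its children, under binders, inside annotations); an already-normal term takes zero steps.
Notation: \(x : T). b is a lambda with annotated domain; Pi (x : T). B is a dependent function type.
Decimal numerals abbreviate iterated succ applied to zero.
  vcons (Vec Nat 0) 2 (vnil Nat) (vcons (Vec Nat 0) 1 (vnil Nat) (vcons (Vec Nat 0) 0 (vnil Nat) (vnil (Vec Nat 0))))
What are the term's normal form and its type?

reduced normal form:
  vcons (Vec Nat 0) 2 (vnil Nat) (vcons (Vec Nat 0) 1 (vnil Nat) (vcons (Vec Nat 0) 0 (vnil Nat) (vnil (Vec Nat 0))))
inferred type:
  Vec (Vec Nat 0) 3
observation: no redex remains anywhere in the term; it is its own normal form.


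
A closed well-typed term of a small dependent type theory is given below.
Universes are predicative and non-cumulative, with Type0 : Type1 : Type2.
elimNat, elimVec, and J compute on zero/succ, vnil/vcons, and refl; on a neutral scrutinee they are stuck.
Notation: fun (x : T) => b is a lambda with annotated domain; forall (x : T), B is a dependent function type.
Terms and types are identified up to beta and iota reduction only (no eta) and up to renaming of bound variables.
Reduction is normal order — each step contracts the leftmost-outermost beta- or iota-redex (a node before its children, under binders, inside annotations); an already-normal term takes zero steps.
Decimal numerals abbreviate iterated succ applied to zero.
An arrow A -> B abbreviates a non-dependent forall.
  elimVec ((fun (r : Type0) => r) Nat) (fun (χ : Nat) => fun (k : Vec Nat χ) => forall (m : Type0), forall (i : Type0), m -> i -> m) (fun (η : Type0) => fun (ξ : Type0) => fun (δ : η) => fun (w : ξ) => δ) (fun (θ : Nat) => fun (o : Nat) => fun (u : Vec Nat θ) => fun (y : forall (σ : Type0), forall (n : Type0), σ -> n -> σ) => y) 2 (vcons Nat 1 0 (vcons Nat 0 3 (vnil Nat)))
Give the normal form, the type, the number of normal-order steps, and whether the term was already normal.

normal form:
  fun (r : Type0) => fun (χ : Type0) => fun (k : r) => fun (m : χ) => k
the term's type:
  forall (r : Type0), forall (χ : Type0), r -> χ -> r
normal-order step count: 11
already normal: no
first redex: an elimVec iota-redex


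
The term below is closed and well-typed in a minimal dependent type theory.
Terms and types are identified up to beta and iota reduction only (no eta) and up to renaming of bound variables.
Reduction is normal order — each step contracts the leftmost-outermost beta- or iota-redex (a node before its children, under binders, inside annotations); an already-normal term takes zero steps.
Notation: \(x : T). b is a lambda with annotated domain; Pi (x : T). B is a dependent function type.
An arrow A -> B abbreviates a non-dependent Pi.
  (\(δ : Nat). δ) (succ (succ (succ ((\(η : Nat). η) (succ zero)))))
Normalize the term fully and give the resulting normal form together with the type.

reduced normal form:
  succ (succ (succ (succ zero)))
inferred type:
  Nat
observation: the leftmost-outermost redex is a beta-redex, and normalization takes 2 steps.


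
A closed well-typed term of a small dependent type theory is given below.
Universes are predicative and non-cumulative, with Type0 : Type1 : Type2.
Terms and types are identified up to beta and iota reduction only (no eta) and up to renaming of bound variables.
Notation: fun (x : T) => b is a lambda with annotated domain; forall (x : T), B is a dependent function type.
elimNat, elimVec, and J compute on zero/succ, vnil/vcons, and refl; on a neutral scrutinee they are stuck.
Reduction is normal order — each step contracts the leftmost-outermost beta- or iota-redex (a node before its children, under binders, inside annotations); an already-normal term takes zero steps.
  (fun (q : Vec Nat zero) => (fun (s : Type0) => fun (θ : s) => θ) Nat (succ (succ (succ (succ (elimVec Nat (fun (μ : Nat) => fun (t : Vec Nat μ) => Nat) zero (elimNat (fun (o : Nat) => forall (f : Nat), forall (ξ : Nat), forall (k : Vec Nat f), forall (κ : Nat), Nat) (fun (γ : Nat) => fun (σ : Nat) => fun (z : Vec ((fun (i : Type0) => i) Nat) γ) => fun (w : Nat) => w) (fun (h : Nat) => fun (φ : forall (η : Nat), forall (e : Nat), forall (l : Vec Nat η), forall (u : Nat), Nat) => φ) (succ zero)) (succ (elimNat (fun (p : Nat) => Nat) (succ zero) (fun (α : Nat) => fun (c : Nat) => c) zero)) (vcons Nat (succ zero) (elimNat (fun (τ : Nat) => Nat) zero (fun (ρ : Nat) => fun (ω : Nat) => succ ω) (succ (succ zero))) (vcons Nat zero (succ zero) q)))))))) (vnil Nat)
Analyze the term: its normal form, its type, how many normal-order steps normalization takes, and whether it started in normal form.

reduced normal form:
  succ (succ (succ (succ zero)))
the term's type:
  Nat
steps to reach normal form (normal order): 22
already normal: no
first contracted redex: a beta-redex


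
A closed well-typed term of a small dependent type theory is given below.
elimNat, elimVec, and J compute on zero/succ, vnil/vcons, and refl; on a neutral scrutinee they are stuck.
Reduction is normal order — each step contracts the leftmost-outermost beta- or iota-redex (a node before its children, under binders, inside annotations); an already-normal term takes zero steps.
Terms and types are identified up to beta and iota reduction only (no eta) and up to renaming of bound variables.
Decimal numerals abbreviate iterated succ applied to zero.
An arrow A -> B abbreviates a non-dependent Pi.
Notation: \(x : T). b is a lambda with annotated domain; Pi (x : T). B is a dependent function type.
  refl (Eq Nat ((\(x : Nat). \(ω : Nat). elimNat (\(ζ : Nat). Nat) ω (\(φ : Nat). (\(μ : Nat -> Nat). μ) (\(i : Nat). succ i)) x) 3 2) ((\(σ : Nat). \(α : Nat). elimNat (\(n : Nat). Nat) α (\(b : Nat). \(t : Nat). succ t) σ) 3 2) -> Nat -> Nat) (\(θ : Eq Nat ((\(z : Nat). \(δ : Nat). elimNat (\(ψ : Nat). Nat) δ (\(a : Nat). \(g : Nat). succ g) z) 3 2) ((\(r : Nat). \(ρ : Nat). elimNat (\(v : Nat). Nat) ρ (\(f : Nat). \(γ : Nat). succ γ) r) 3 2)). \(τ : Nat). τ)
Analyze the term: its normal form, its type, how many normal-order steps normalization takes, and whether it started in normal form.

reduced normal form:
  refl (Eq Nat 5 5 -> Nat -> Nat) (\(x : Eq Nat 5 5). \(ω : Nat). ω)
the term's type:
  Eq (Eq Nat 5 5 -> Nat -> Nat) (\(x : Eq Nat 5 5). \(ω : Nat). ω) (\(ζ : Eq Nat 5 5). \(φ : Nat). φ)
reduction steps (normal order): 51
already normal: no
first contracted redex: a beta-redex


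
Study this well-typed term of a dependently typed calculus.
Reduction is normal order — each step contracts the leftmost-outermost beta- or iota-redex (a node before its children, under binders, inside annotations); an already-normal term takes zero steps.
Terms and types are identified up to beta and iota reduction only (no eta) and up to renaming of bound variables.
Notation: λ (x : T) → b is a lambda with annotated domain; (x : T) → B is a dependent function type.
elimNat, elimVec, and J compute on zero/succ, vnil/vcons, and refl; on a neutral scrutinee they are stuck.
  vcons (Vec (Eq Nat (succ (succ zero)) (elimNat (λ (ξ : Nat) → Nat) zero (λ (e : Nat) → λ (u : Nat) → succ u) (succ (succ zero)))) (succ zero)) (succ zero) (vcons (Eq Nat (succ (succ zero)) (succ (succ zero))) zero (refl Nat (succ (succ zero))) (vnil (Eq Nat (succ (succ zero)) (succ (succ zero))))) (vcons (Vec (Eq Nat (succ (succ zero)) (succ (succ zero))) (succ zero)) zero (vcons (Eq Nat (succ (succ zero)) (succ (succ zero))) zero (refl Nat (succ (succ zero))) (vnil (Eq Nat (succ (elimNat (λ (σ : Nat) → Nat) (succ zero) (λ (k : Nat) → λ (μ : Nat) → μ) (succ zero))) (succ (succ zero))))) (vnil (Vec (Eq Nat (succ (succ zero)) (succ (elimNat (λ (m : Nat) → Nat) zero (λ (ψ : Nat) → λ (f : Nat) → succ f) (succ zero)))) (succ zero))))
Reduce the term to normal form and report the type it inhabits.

resulting normal form:
  vcons (Vec (Eq Nat (succ (succ zero)) (succ (succ zero))) (succ zero)) (succ zero) (vcons (Eq Nat (succ (succ zero)) (succ (succ zero))) zero (refl Nat (succ (succ zero))) (vnil (Eq Nat (succ (succ zero)) (succ (succ zero))))) (vcons (Vec (Eq Nat (succ (succ zero)) (succ (succ zero))) (succ zero)) zero (vcons (Eq Nat (succ (succ zero)) (succ (succ zero))) zero (refl Nat (succ (succ zero))) (vnil (Eq Nat (succ (succ zero)) (succ (succ zero))))) (vnil (Vec (Eq Nat (succ (succ zero)) (succ (succ zero))) (succ zero))))
inferred type:
  Vec (Vec (Eq Nat (succ (succ zero)) (succ (succ zero))) (succ zero)) (succ (succ zero))


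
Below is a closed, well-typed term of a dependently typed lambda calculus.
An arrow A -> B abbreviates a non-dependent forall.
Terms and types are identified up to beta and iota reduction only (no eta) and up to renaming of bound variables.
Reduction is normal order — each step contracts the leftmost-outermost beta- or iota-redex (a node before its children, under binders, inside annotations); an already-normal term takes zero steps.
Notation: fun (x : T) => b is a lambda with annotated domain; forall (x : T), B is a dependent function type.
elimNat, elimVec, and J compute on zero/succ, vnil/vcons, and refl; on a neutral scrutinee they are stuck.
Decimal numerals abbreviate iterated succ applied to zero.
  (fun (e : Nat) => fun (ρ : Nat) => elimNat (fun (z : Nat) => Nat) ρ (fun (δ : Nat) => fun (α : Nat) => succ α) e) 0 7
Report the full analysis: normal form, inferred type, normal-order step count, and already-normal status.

normal form:
  7
type:
  Nat
steps to reach normal form (normal order): 3
already normal: no
first redex: a beta-redex


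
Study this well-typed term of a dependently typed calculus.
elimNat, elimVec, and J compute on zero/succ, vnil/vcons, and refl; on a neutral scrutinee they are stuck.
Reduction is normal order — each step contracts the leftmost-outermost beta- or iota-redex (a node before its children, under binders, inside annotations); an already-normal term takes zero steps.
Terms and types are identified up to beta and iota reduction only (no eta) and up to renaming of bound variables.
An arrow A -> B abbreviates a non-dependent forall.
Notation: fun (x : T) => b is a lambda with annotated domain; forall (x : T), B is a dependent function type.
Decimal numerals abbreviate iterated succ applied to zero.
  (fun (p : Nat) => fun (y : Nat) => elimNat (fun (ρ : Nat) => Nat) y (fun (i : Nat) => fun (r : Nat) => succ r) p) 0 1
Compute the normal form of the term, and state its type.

resulting normal form:
  1
inferred type:
  Nat
observation: the term reaches its normal form after 3 normal-order steps.


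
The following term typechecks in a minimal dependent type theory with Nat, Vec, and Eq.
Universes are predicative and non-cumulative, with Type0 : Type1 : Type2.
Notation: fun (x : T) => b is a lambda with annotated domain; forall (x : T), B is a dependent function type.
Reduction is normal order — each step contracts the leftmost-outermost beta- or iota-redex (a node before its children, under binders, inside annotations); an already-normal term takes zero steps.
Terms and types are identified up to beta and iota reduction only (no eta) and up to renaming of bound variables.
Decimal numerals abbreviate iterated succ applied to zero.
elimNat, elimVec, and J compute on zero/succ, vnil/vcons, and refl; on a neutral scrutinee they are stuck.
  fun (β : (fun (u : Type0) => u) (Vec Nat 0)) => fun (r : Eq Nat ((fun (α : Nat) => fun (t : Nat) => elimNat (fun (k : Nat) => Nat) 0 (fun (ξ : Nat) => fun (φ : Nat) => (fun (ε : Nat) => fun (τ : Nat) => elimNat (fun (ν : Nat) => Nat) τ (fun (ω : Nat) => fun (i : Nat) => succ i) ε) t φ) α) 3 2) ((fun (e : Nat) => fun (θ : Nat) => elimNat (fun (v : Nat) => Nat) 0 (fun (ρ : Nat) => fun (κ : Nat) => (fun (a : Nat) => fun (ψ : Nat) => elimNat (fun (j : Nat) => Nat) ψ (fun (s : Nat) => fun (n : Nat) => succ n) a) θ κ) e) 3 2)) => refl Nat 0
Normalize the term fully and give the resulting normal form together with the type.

reduced normal form:
  fun (β : Vec Nat 0) => fun (u : Eq Nat 6 6) => refl Nat 0
inferred type:
  forall (β : Vec Nat 0), forall (u : Eq Nat 6 6), Eq Nat 0 0
observation: the term reaches its normal form after 79 normal-order steps.


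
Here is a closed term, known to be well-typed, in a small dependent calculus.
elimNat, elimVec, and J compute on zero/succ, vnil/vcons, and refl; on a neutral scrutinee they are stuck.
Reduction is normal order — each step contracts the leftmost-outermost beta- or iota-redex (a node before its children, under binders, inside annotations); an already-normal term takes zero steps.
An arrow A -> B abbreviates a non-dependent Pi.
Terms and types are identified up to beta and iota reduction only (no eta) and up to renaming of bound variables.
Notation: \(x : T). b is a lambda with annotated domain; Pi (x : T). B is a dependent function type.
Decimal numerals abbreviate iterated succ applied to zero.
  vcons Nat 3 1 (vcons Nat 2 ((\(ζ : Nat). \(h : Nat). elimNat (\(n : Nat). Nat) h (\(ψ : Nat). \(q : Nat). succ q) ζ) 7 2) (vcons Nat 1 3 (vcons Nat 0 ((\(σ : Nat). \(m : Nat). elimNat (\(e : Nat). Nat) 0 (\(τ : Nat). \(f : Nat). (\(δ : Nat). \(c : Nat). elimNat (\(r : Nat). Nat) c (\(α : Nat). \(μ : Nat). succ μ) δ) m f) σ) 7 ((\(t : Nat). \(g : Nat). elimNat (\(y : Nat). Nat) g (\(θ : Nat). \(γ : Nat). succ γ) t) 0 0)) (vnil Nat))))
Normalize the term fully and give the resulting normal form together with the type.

resulting normal form:
  vcons Nat 3 1 (vcons Nat 2 9 (vcons Nat 1 3 (vcons Nat 0 0 (vnil Nat))))
the term's type:
  Vec Nat 4
observation: contracting a beta-redex first, the term normalizes in 90 steps.


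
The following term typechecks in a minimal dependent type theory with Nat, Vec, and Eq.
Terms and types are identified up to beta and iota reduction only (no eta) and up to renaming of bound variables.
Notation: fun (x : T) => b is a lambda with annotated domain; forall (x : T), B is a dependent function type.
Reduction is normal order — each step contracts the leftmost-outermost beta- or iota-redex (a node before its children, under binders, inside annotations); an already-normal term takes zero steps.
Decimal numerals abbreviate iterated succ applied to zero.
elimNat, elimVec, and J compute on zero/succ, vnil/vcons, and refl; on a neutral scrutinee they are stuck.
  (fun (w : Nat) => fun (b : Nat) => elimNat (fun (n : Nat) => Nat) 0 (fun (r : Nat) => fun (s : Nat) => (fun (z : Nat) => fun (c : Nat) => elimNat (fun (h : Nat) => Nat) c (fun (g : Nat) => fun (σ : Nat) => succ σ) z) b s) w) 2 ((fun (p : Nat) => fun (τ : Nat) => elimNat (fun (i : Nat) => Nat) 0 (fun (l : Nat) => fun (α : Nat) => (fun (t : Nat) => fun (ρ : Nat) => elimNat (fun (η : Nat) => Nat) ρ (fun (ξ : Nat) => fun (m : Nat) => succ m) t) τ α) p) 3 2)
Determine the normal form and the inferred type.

resulting normal form:
  12
inferred type:
  Nat


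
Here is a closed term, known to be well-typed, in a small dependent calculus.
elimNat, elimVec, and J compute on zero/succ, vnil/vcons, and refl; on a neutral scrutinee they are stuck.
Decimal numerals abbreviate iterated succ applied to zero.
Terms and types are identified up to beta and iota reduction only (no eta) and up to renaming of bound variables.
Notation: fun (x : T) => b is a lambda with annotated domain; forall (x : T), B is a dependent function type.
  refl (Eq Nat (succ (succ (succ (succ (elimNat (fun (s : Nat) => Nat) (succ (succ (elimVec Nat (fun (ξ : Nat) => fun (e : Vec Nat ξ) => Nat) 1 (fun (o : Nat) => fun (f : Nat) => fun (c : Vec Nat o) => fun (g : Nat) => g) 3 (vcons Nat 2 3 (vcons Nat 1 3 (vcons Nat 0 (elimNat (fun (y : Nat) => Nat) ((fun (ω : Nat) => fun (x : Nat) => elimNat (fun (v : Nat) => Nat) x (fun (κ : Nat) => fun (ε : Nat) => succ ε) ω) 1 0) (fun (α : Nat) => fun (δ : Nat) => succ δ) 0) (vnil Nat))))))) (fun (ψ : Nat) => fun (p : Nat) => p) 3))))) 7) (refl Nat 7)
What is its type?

inferred type:
  Eq (Eq Nat 7 7) (refl Nat 7) (refl Nat 7)


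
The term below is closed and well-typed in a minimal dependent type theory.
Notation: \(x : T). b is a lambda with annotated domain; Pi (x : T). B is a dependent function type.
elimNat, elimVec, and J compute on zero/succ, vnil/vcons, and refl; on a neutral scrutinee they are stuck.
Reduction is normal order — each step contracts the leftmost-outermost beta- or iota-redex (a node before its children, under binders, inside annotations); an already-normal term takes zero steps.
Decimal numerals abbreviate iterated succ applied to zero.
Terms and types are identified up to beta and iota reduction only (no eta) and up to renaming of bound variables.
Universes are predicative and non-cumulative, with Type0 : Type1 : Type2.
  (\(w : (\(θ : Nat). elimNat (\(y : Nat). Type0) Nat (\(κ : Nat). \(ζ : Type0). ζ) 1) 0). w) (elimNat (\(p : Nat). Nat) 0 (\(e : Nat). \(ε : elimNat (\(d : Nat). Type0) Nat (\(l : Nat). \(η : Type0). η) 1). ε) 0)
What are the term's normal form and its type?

normal form:
  0
the term's type:
  Nat
observation: 2 normal-order steps separate the term from its normal form.


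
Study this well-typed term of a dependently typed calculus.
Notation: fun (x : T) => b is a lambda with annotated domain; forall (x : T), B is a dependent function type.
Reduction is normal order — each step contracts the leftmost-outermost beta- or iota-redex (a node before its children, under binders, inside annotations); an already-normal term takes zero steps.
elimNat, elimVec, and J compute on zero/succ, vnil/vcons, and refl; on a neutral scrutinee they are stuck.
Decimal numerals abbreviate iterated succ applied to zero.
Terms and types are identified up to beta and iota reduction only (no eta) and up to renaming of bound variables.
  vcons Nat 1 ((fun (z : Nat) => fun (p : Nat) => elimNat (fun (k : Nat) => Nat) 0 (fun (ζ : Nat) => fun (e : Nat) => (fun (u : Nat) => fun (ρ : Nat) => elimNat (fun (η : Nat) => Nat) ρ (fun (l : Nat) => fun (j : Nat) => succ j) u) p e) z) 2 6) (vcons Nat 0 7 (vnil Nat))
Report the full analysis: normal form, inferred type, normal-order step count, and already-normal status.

resulting normal form:
  vcons Nat 1 12 (vcons Nat 0 7 (vnil Nat))
inferred type:
  Vec Nat 2
reduction steps (normal order): 51
started in normal form: no
first contracted redex: a beta-redex


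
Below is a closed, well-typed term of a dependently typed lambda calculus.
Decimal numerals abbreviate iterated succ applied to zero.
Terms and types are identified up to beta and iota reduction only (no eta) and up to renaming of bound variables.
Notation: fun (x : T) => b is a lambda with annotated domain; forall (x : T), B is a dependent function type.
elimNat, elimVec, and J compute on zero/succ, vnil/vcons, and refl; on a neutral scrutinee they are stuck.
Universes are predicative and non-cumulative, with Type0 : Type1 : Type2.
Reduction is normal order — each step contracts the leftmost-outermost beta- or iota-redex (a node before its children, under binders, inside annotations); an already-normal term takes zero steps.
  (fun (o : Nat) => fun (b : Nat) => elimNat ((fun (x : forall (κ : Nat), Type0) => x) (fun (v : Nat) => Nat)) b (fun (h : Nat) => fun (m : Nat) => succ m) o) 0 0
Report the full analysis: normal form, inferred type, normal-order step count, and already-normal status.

resulting normal form:
  0
the term's type:
  Nat
normal-order step count: 3
term was already normal: no
first contracted redex: a beta-redex


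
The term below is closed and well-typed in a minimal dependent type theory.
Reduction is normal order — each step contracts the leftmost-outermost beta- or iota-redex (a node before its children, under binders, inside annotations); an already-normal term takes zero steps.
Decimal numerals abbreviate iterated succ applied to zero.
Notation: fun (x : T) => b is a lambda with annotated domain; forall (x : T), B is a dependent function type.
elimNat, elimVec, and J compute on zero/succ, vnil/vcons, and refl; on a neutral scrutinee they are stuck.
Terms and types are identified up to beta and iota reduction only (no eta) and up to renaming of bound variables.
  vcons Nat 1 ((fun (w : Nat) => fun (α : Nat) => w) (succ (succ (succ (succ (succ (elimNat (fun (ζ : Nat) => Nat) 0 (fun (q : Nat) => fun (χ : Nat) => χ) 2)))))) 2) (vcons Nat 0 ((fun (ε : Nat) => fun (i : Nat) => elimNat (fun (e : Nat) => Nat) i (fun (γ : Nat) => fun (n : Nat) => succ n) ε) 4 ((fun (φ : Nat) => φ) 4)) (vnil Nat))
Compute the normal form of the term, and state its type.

normal form:
  vcons Nat 1 5 (vcons Nat 0 8 (vnil Nat))
inferred type:
  Vec Nat 2


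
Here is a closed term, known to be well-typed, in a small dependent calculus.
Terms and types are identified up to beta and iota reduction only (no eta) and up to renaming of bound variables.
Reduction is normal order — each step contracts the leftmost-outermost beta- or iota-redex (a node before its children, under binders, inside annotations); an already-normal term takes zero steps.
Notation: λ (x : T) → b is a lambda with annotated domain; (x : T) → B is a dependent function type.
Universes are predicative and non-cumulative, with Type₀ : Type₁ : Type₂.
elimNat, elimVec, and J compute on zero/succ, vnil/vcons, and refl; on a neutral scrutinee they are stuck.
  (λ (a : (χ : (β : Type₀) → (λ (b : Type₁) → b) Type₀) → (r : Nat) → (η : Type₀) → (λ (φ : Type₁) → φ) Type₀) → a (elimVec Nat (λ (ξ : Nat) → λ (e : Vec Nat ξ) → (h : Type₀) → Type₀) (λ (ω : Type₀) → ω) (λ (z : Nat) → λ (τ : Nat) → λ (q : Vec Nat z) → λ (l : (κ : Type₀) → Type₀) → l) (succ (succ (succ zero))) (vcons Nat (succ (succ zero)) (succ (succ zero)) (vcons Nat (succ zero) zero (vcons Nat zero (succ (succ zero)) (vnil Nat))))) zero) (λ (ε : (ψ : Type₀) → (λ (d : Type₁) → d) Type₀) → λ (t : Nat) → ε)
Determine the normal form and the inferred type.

normal form:
  λ (a : Type₀) → a
inferred type:
  (a : Type₀) → Type₀
observation: 19 normal-order steps normalize the term, beginning with a beta-redex.


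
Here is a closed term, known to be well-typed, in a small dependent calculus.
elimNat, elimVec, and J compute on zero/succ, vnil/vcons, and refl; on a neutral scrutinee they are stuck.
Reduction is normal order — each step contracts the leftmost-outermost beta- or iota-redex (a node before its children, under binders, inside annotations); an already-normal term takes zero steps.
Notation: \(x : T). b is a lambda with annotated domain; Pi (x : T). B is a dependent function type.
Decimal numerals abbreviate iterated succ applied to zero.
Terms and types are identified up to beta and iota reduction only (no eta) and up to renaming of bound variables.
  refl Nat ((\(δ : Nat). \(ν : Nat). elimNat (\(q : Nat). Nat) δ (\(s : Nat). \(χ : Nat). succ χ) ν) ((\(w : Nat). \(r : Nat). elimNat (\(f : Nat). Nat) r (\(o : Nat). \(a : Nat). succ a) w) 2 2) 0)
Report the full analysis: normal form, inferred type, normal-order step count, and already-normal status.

normal form:
  refl Nat 4
type:
  Eq Nat 4 4
normal-order step count: 12
already normal: no
first contracted redex: a beta-redex


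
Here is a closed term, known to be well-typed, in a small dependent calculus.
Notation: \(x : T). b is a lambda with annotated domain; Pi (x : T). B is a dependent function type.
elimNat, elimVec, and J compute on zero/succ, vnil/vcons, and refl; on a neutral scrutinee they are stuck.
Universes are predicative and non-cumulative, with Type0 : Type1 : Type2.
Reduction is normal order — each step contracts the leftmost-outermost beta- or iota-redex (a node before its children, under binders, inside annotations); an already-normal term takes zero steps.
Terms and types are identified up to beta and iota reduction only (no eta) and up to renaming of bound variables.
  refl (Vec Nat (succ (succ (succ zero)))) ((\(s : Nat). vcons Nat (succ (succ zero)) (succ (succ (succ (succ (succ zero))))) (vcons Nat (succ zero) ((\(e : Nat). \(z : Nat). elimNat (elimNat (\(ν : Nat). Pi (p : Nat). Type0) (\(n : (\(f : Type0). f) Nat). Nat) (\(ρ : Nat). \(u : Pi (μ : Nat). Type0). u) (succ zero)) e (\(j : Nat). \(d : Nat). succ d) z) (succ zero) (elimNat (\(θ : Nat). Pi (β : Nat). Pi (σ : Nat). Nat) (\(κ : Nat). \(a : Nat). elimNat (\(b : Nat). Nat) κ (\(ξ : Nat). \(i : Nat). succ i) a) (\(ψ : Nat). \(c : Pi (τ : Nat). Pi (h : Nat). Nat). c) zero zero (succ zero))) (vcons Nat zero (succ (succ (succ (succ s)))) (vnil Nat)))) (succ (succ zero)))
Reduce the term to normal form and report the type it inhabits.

normal form:
  refl (Vec Nat (succ (succ (succ zero)))) (vcons Nat (succ (succ zero)) (succ (succ (succ (succ (succ zero))))) (vcons Nat (succ zero) (succ (succ zero)) (vcons Nat zero (succ (succ (succ (succ (succ (succ zero)))))) (vnil Nat))))
inferred type:
  Eq (Vec Nat (succ (succ (succ zero)))) (vcons Nat (succ (succ zero)) (succ (succ (succ (succ (succ zero))))) (vcons Nat (succ zero) (succ (succ zero)) (vcons Nat zero (succ (succ (succ (succ (succ (succ zero)))))) (vnil Nat)))) (vcons Nat (succ (succ zero)) (succ (succ (succ (succ (succ zero))))) (vcons Nat (succ zero) (succ (succ zero)) (vcons Nat zero (succ (succ (succ (succ (succ (succ zero)))))) (vnil Nat))))


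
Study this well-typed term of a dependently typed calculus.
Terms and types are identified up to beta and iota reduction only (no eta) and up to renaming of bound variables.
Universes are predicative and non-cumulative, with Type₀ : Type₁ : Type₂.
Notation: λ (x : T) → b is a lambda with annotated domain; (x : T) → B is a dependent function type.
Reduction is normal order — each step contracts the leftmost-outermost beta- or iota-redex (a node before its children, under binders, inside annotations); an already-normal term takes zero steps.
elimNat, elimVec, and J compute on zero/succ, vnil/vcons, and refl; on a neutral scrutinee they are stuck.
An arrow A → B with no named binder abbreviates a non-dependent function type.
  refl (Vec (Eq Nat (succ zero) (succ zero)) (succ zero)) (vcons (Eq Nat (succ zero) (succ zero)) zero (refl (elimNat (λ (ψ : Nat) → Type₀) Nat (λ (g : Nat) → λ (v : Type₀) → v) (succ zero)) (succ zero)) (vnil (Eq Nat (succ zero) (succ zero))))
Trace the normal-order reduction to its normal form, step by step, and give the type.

reduction (normal order):
  refl (Vec (Eq Nat (succ zero) (succ zero)) (succ zero)) (vcons (Eq Nat (succ zero) (succ zero)) zero (refl (elimNat (λ (ψ : Nat) → Type₀) Nat (λ (g : Nat) → λ (v : Type₀) → v) (succ zero)) (succ zero)) (vnil (Eq Nat (succ zero) (succ zero))))
  ~> refl (Vec (Eq Nat (succ zero) (succ zero)) (succ zero)) (vcons (Eq Nat (succ zero) (succ zero)) zero (refl ((λ (ψ : Nat) → λ (g : Type₀) → g) zero (elimNat (λ (v : Nat) → Type₀) Nat (λ (y : Nat) → λ (r : Type₀) → r) zero)) (succ zero)) (vnil (Eq Nat (succ zero) (succ zero))))
  ~> refl (Vec (Eq Nat (succ zero) (succ zero)) (succ zero)) (vcons (Eq Nat (succ zero) (succ zero)) zero (refl ((λ (ψ : Type₀) → ψ) (elimNat (λ (g : Nat) → Type₀) Nat (λ (v : Nat) → λ (y : Type₀) → y) zero)) (succ zero)) (vnil (Eq Nat (succ zero) (succ zero))))
  ~> refl (Vec (Eq Nat (succ zero) (succ zero)) (succ zero)) (vcons (Eq Nat (succ zero) (succ zero)) zero (refl (elimNat (λ (ψ : Nat) → Type₀) Nat (λ (g : Nat) → λ (v : Type₀) → v) zero) (succ zero)) (vnil (Eq Nat (succ zero) (succ zero))))
  ~> refl (Vec (Eq Nat (succ zero) (succ zero)) (succ zero)) (vcons (Eq Nat (succ zero) (succ zero)) zero (refl Nat (succ zero)) (vnil (Eq Nat (succ zero) (succ zero))))
the term's type:
  Eq (Vec (Eq Nat (succ zero) (succ zero)) (succ zero)) (vcons (Eq Nat (succ zero) (succ zero)) zero (refl Nat (succ zero)) (vnil (Eq Nat (succ zero) (succ zero)))) (vcons (Eq Nat (succ zero) (succ zero)) zero (refl Nat (succ zero)) (vnil (Eq Nat (succ zero) (succ zero))))
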